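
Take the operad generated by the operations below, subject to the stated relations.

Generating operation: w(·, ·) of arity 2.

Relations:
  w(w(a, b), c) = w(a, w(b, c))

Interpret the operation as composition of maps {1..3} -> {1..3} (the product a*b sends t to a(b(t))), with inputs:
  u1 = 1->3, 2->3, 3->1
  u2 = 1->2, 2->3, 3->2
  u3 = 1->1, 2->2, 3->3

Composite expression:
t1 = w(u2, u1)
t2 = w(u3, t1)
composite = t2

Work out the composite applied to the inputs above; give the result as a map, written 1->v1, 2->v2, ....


1->2, 2->2, 3->2


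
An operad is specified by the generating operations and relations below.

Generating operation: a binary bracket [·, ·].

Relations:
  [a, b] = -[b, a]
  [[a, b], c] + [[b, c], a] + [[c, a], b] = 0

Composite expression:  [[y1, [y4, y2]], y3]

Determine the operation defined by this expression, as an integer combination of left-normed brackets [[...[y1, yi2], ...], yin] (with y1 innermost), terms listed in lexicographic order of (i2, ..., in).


-[[[y1, y2], y4], y3] + [[[y1, y4], y2], y3]

Expand each bracket as ab - ba; the y1-initial words give the coefficients.
Composite bracket: [[y1, [y4, y2]], y3]
Each bracket splits as ab - ba, giving 8 signed words (2^3 = 8).
Coefficients come from the y1-initial words:
  word y1y2y4y3 has sign -1, contributing -[[[y1, y2], y4], y3]
  word y1y4y2y3 has sign +1, contributing +[[[y1, y4], y2], y3]


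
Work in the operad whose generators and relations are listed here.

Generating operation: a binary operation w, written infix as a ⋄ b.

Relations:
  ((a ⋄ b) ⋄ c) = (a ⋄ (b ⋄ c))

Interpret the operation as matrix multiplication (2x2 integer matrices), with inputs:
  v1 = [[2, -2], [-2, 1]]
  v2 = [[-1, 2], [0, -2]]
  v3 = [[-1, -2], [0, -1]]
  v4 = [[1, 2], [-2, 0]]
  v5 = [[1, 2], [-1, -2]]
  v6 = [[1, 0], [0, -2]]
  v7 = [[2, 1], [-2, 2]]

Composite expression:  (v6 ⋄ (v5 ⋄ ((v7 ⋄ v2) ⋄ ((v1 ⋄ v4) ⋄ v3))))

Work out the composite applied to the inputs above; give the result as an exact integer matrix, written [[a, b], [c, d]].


[[-68, -200], [-136, -400]]


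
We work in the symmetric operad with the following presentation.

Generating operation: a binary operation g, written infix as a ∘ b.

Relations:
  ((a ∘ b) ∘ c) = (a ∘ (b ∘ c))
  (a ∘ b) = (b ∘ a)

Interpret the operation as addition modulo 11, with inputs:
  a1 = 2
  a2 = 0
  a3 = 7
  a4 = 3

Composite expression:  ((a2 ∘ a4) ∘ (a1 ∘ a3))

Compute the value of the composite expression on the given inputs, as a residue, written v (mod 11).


1 (mod 11)

(a2 ∘ a4) = 3
(a1 ∘ a3) = 9
((a2 ∘ a4) ∘ (a1 ∘ a3)) = 1


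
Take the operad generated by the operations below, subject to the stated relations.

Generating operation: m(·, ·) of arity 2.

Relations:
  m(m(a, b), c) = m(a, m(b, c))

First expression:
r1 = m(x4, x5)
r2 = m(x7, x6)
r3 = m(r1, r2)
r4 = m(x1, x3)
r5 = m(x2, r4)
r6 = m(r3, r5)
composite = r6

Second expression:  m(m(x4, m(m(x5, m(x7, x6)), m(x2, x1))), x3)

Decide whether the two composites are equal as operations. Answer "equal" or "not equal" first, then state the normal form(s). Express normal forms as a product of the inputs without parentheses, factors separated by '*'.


equal: each reduces to x4 * x5 * x7 * x6 * x2 * x1 * x3

The first expression reduces to x4 * x5 * x7 * x6 * x2 * x1 * x3
The second expression reduces to x4 * x5 * x7 * x6 * x2 * x1 * x3
Same normal form: equal.


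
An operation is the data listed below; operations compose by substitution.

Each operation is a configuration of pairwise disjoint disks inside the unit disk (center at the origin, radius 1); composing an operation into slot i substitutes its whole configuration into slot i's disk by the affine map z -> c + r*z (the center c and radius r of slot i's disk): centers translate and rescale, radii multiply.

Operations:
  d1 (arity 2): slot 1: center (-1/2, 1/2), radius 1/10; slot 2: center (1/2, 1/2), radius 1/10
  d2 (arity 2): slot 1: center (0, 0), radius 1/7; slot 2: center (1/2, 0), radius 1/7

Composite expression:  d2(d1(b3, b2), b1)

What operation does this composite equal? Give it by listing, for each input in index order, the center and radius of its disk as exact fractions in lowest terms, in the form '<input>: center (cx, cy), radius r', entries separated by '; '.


Each b-disk chains the slot maps above it in d2; radii multiply.
tracing b3 down its 2-map path: center (-1/14, 1/14), radius 1/70
tracing b2 down its 2-map path: center (1/14, 1/14), radius 1/70
tracing b1 down its 1-map path: center (1/2, 0), radius 1/7

b1: center (1/2, 0), radius 1/7; b2: center (1/14, 1/14), radius 1/70; b3: center (-1/14, 1/14), radius 1/70


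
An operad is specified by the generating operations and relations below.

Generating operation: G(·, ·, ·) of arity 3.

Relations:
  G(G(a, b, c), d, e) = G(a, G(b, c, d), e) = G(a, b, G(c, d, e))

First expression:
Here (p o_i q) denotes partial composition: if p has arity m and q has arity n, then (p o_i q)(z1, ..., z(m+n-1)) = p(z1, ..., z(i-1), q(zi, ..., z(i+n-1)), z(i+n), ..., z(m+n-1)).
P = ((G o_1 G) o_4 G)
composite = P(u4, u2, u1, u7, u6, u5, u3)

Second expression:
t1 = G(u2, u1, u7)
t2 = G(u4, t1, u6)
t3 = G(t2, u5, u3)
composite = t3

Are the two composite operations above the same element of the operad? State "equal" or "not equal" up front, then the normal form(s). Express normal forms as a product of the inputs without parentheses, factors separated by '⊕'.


equal: each reduces to u4 ⊕ u2 ⊕ u1 ⊕ u7 ⊕ u6 ⊕ u5 ⊕ u3

Normal form of the first expression: u4 ⊕ u2 ⊕ u1 ⊕ u7 ⊕ u6 ⊕ u5 ⊕ u3
Normal form of the second expression: u4 ⊕ u2 ⊕ u1 ⊕ u7 ⊕ u6 ⊕ u5 ⊕ u3
One common form — equal.


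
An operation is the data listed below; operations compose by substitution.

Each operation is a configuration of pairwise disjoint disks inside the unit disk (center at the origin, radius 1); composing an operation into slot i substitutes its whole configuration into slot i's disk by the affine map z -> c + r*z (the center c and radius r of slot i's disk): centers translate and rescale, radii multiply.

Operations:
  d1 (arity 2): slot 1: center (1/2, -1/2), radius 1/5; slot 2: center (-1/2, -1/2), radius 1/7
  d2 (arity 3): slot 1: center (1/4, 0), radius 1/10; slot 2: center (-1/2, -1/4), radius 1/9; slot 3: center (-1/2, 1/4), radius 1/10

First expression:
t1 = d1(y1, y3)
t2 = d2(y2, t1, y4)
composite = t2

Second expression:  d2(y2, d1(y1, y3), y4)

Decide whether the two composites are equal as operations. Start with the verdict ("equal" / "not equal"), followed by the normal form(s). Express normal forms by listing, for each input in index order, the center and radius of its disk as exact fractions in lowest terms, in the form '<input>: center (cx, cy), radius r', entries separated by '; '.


Normal form of the first expression: y1: center (-4/9, -11/36), radius 1/45; y2: center (1/4, 0), radius 1/10; y3: center (-5/9, -11/36), radius 1/63; y4: center (-1/2, 1/4), radius 1/10
Normal form of the second expression: y1: center (-4/9, -11/36), radius 1/45; y2: center (1/4, 0), radius 1/10; y3: center (-5/9, -11/36), radius 1/63; y4: center (-1/2, 1/4), radius 1/10
One common form — equal.

equal — both sides give y1: center (-4/9, -11/36), radius 1/45; y2: center (1/4, 0), radius 1/10; y3: center (-5/9, -11/36), radius 1/63; y4: center (-1/2, 1/4), radius 1/10


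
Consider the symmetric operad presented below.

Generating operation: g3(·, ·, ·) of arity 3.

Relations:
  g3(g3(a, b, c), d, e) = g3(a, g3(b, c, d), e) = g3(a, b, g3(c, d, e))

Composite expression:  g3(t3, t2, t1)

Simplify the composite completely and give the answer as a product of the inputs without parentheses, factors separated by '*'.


t3 * t2 * t1

The g3-tree's shape is irrelevant; the t-reading-order decides.
g3(t3, t2, t1) flattens to t3 * t2 * t1


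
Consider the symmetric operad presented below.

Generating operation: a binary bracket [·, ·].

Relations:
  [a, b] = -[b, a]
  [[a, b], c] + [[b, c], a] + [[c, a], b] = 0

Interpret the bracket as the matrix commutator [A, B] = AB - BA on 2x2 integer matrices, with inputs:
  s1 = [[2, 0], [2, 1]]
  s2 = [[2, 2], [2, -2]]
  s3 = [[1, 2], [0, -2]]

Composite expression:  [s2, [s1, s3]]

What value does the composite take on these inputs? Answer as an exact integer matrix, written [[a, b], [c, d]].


[[8, 24], [-40, -8]]

[s1, s3] = [[-4, 2], [6, 4]]
[s2, [s1, s3]] = [[8, 24], [-40, -8]]


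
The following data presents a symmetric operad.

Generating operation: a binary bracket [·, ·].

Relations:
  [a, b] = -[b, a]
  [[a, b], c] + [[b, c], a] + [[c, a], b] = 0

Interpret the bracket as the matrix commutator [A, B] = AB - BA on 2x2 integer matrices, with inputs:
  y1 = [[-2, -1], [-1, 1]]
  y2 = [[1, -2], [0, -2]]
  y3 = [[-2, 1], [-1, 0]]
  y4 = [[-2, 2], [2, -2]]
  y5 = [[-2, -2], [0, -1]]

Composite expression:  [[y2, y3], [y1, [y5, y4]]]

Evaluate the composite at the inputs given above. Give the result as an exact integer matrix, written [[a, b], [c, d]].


[[-8, -16], [-80, 8]]


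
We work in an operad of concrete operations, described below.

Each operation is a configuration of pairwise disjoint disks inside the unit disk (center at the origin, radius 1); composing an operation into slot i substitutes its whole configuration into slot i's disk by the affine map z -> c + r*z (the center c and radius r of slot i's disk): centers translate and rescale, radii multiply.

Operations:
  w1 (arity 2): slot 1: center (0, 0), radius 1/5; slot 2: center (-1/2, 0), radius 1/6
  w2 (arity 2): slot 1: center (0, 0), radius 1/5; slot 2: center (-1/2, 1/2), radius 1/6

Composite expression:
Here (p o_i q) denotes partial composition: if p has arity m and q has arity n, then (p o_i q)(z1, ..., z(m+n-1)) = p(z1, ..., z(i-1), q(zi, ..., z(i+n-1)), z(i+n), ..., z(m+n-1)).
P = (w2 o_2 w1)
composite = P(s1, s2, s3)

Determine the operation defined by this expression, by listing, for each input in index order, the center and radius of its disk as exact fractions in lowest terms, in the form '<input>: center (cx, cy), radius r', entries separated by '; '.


s1: center (0, 0), radius 1/5; s2: center (-1/2, 1/2), radius 1/30; s3: center (-7/12, 1/2), radius 1/36

Follow each s-input down from w2: c' goes to c + r*c', radius to r*r'.
input s1: applying the 1 nested substitution gives center (0, 0), radius 1/5
input s2: applying the 2 nested substitutions gives center (-1/2, 1/2), radius 1/30
input s3: applying the 2 nested substitutions gives center (-7/12, 1/2), radius 1/36


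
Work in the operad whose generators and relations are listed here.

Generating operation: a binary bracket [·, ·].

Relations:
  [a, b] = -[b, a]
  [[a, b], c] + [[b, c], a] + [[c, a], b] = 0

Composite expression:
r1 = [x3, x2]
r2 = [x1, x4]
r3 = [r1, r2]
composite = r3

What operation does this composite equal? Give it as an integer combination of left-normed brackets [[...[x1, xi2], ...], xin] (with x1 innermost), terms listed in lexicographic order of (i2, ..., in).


[[[x1, x4], x2], x3] - [[[x1, x4], x3], x2]

A multilinear Lie element is pinned by x1-initial words (x1 innermost).
Composite bracket: [[x3, x2], [x1, x4]]
The bracket unfolds into 8 signed words via [a, b] = ab - ba (2^3 = 8).
Collect the words opening with x1:
  from x1x4x2x3, sign +1: term +[[[x1, x4], x2], x3]
  from x1x4x3x2, sign -1: term -[[[x1, x4], x3], x2]


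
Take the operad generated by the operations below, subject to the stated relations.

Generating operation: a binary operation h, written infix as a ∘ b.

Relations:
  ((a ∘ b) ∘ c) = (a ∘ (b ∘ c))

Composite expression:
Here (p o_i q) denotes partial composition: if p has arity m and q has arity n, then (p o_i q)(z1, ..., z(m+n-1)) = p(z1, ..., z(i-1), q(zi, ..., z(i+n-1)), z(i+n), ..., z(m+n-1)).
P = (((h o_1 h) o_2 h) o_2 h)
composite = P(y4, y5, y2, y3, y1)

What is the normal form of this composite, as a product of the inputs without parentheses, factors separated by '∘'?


Associativity of h dissolves the nesting; only the y-input order survives.
(y5 ∘ y2) linearizes to y5 ∘ y2
((y5 ∘ y2) ∘ y3) linearizes to y5 ∘ y2 ∘ y3
(y4 ∘ ((y5 ∘ y2) ∘ y3)) linearizes to y4 ∘ y5 ∘ y2 ∘ y3
((y4 ∘ ((y5 ∘ y2) ∘ y3)) ∘ y1) linearizes to y4 ∘ y5 ∘ y2 ∘ y3 ∘ y1

y4 ∘ y5 ∘ y2 ∘ y3 ∘ y1


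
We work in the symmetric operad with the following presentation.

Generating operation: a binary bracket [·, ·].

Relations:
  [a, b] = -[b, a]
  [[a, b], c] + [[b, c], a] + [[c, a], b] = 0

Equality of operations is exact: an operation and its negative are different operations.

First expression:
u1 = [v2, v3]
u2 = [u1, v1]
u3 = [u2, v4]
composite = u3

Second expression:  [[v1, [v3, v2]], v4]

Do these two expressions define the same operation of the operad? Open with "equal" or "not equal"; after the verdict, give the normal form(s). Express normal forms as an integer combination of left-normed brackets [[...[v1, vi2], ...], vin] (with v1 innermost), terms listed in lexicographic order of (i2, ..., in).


In normal form, the first expression is -[[[v1, v2], v3], v4] + [[[v1, v3], v2], v4]
In normal form, the second expression is -[[[v1, v2], v3], v4] + [[[v1, v3], v2], v4]
The forms coincide; equal.

equal — both sides give -[[[v1, v2], v3], v4] + [[[v1, v3], v2], v4]


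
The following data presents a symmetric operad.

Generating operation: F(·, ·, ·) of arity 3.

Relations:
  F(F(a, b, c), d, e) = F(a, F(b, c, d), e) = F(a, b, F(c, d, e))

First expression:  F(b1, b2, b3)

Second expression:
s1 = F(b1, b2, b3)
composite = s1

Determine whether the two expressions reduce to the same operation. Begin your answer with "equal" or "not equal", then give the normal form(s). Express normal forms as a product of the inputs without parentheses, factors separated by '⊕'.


equal; both compose to b1 ⊕ b2 ⊕ b3

The first expression reduces to b1 ⊕ b2 ⊕ b3
The second expression reduces to b1 ⊕ b2 ⊕ b3
One common form — equal.


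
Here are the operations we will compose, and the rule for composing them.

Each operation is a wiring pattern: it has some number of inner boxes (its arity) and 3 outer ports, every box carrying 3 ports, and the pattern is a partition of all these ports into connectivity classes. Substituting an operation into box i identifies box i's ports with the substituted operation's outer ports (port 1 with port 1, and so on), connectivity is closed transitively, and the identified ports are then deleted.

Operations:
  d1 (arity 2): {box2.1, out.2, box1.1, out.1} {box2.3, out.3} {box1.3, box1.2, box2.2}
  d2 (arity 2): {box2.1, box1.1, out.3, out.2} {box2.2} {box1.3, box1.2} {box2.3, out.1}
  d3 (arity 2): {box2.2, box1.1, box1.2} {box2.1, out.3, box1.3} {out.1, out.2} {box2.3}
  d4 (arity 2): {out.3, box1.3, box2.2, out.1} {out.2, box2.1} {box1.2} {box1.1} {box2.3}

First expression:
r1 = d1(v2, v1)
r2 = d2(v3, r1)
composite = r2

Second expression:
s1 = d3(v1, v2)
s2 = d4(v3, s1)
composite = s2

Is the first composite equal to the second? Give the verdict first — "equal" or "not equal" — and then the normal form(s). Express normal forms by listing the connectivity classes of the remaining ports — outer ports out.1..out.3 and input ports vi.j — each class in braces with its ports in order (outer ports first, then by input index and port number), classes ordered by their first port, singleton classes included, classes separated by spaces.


The first composite normalizes to {out.1, v1.3} {out.2, out.3, v1.1, v2.1, v3.1} {v1.2, v2.2, v2.3} {v3.2, v3.3}
The second composite normalizes to {out.1, out.2, out.3, v3.3} {v1.1, v1.2, v2.2} {v1.3, v2.1} {v2.3} {v3.1} {v3.2}
They disagree, so not equal.

not equal: they reduce to {out.1, v1.3} {out.2, out.3, v1.1, v2.1, v3.1} {v1.2, v2.2, v2.3} {v3.2, v3.3} and {out.1, out.2, out.3, v3.3} {v1.1, v1.2, v2.2} {v1.3, v2.1} {v2.3} {v3.1} {v3.2}


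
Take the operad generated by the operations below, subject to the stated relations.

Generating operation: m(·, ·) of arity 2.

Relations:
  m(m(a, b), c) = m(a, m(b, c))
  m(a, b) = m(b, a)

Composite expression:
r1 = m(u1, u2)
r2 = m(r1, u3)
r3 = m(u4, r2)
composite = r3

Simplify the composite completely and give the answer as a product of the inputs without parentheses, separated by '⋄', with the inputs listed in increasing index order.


u1 ⋄ u2 ⋄ u3 ⋄ u4


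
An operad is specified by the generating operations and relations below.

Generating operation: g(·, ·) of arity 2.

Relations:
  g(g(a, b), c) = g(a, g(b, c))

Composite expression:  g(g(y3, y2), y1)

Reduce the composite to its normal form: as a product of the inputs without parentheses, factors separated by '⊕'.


The g-tree's shape is irrelevant; the y-reading-order decides.
g(y3, y2) unparenthesizes to y3 ⊕ y2
g(g(y3, y2), y1) unparenthesizes to y3 ⊕ y2 ⊕ y1

y3 ⊕ y2 ⊕ y1


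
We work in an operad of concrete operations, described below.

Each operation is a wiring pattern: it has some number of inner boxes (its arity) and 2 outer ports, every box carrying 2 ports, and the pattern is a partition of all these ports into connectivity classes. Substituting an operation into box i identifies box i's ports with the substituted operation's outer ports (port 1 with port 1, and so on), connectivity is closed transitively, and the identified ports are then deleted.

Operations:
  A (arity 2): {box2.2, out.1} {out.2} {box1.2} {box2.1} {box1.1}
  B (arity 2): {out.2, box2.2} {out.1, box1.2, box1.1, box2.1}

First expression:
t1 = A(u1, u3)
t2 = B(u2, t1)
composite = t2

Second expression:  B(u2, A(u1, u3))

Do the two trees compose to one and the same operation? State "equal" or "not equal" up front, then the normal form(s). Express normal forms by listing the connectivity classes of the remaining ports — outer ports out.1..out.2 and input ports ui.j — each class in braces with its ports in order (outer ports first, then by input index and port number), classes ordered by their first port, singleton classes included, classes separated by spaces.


equal; both compose to {out.1, u2.1, u2.2, u3.2} {out.2} {u1.1} {u1.2} {u3.1}


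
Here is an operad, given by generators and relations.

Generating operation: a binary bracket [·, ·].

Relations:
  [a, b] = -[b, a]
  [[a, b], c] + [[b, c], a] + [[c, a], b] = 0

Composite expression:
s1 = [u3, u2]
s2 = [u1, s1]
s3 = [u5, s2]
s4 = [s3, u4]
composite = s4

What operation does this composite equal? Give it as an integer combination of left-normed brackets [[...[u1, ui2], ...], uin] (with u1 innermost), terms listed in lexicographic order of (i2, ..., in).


[[[[u1, u2], u3], u5], u4] - [[[[u1, u3], u2], u5], u4]

Expand each bracket as ab - ba; the u1-initial words give the coefficients.
Composite bracket: [[u5, [u1, [u3, u2]]], u4]
Applying ab - ba throughout gives 16 signed words (2^4 = 16).
Words beginning with u1 determine it all:
  u1u2u3u5u4 appears with sign +1, giving the term +[[[[u1, u2], u3], u5], u4]
  u1u3u2u5u4 appears with sign -1, giving the term -[[[[u1, u3], u2], u5], u4]


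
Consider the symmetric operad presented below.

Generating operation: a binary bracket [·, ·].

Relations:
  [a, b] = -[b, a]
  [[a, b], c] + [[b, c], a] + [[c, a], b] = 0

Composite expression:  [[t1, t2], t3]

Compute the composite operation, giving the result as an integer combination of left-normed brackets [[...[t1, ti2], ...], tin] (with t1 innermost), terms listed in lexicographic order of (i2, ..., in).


[[t1, t2], t3]


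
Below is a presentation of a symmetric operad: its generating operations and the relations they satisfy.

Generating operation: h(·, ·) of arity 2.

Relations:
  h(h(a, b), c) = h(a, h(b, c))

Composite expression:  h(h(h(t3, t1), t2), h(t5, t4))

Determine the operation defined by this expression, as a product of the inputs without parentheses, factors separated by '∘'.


t3 ∘ t1 ∘ t2 ∘ t5 ∘ t4

Key point: h is associative — brackets drop, the t-order remains.
h(t3, t1) unparenthesizes to t3 ∘ t1
h(h(t3, t1), t2) unparenthesizes to t3 ∘ t1 ∘ t2
h(t5, t4) unparenthesizes to t5 ∘ t4
h(h(h(t3, t1), t2), h(t5, t4)) unparenthesizes to t3 ∘ t1 ∘ t2 ∘ t5 ∘ t4


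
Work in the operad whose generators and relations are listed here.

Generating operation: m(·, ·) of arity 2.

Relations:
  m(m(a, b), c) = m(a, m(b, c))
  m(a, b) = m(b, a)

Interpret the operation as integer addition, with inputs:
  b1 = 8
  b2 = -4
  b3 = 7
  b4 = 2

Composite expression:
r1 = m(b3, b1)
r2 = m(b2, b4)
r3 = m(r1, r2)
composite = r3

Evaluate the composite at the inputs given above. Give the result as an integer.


13

m(b3, b1) = 15
m(b2, b4) = -2
m(m(b3, b1), m(b2, b4)) = 13


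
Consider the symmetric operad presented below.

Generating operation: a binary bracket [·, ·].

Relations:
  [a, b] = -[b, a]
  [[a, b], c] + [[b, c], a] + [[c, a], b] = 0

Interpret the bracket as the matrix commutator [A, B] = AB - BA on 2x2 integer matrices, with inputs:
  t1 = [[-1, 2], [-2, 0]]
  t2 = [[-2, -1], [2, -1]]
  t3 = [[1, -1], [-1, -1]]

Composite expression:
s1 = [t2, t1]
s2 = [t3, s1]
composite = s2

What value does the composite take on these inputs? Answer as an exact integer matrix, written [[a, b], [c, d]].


[[1, -10], [12, -1]]

[t2, t1] = [[-2, -3], [-4, 2]]
[t3, [t2, t1]] = [[1, -10], [12, -1]]


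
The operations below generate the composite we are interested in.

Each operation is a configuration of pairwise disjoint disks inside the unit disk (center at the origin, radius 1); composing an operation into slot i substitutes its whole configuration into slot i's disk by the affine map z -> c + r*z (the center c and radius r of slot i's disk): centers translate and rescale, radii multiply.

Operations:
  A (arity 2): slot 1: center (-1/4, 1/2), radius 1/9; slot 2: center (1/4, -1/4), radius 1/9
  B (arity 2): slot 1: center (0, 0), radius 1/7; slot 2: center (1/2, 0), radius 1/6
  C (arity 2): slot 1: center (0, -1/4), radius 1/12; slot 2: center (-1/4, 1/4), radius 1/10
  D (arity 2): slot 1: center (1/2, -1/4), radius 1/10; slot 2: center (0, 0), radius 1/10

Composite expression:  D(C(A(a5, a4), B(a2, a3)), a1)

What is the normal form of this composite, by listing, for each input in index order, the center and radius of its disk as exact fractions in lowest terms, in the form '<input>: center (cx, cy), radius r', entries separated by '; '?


Nesting under D composes maps z -> c + r*z down each a-path.
a5 passes through 3 substitutions, ending at center (239/480, -13/48), radius 1/1080
a4 passes through 3 substitutions, ending at center (241/480, -133/480), radius 1/1080
a2 passes through 3 substitutions, ending at center (19/40, -9/40), radius 1/700
a3 passes through 3 substitutions, ending at center (12/25, -9/40), radius 1/600
a1 passes through 1 substitution, ending at center (0, 0), radius 1/10

a1: center (0, 0), radius 1/10; a2: center (19/40, -9/40), radius 1/700; a3: center (12/25, -9/40), radius 1/600; a4: center (241/480, -133/480), radius 1/1080; a5: center (239/480, -13/48), radius 1/1080


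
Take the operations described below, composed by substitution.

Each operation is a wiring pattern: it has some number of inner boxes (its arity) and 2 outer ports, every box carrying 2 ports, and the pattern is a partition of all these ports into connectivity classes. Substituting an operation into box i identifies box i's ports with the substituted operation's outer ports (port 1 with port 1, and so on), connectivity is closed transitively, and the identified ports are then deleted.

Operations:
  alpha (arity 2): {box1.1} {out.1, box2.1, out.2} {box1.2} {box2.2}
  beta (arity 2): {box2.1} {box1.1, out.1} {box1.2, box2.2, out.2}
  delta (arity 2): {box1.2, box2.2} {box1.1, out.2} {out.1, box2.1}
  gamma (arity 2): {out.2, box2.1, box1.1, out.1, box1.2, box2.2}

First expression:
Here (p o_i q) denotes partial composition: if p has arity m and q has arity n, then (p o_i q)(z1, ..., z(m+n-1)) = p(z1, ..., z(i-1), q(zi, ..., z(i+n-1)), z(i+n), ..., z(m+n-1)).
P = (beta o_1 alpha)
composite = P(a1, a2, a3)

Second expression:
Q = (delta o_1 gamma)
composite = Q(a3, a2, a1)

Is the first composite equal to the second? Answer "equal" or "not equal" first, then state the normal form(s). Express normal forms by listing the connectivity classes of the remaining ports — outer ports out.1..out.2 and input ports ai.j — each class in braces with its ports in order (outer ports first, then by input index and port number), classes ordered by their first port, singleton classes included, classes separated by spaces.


The first expression reduces to {out.1, out.2, a2.1, a3.2} {a1.1} {a1.2} {a2.2} {a3.1}
The second expression reduces to {out.1, a1.1} {out.2, a1.2, a2.1, a2.2, a3.1, a3.2}
Different reductions; not equal.

not equal — first {out.1, out.2, a2.1, a3.2} {a1.1} {a1.2} {a2.2} {a3.1}, second {out.1, a1.1} {out.2, a1.2, a2.1, a2.2, a3.1, a3.2}


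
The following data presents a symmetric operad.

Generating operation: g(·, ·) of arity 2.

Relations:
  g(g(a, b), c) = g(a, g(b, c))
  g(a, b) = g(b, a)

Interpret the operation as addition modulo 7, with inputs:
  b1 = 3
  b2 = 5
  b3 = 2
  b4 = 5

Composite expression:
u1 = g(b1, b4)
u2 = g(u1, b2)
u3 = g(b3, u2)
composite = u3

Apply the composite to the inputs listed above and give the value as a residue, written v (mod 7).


1 (mod 7)


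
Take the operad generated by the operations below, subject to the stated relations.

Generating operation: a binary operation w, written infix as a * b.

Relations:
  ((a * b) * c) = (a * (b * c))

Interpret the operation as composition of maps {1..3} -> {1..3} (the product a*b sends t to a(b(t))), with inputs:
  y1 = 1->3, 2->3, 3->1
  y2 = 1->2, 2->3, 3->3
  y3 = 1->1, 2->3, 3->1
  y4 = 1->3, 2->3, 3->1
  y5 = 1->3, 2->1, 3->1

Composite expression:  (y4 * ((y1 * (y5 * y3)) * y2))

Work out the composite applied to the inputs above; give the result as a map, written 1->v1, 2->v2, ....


1->1, 2->3, 3->3

(y5 * y3) = 1->3, 2->1, 3->3
(y1 * (y5 * y3)) = 1->1, 2->3, 3->1
((y1 * (y5 * y3)) * y2) = 1->3, 2->1, 3->1
(y4 * ((y1 * (y5 * y3)) * y2)) = 1->1, 2->3, 3->3


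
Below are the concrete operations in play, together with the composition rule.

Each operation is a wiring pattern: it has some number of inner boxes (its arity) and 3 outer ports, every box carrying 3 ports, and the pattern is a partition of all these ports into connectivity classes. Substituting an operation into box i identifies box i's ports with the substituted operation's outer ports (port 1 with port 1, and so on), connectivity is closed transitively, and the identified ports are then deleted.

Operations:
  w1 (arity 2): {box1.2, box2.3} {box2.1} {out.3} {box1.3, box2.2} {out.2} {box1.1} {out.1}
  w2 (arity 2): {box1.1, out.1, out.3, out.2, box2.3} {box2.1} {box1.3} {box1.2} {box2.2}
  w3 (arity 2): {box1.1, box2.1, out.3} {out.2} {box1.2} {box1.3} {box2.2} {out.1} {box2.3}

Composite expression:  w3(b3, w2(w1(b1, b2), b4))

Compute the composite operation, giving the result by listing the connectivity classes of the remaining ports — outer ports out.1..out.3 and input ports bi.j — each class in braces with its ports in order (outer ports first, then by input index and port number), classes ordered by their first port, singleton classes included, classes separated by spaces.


{out.1} {out.2} {out.3, b3.1, b4.3} {b1.1} {b1.2, b2.3} {b1.3, b2.2} {b2.1} {b3.2} {b3.3} {b4.1} {b4.2}

Substituting into w3 glues patterns; closure does the rest.
composing w1 on (b1, b2), with out.j its own outer ports: {out.1} {out.2} {out.3} {b1.1} {b1.2, b2.3} {b1.3, b2.2} {b2.1}
composing w2 on (b1, b2, b4), with out.j its own outer ports: {out.1, out.2, out.3, b4.3} {b1.1} {b1.2, b2.3} {b1.3, b2.2} {b2.1} {b4.1} {b4.2}
composing w3 on (b3, b1, b2, b4), with out.j its own outer ports: {out.1} {out.2} {out.3, b3.1, b4.3} {b1.1} {b1.2, b2.3} {b1.3, b2.2} {b2.1} {b3.2} {b3.3} {b4.1} {b4.2}


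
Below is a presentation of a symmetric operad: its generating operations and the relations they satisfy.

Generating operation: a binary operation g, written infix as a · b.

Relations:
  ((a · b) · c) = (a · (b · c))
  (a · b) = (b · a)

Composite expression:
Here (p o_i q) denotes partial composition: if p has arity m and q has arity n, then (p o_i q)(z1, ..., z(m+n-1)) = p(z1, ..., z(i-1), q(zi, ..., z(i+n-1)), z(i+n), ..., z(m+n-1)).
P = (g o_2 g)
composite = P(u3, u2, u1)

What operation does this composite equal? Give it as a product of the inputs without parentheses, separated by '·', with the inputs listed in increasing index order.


u1 · u2 · u3

Key point: g commutes, so take the u-inputs in any fixed order.
(u2 · u1) reduces to u2 · u1
(u3 · (u2 · u1)) reduces to u3 · u2 · u1
sorting the factors by input index: u1 · u2 · u3


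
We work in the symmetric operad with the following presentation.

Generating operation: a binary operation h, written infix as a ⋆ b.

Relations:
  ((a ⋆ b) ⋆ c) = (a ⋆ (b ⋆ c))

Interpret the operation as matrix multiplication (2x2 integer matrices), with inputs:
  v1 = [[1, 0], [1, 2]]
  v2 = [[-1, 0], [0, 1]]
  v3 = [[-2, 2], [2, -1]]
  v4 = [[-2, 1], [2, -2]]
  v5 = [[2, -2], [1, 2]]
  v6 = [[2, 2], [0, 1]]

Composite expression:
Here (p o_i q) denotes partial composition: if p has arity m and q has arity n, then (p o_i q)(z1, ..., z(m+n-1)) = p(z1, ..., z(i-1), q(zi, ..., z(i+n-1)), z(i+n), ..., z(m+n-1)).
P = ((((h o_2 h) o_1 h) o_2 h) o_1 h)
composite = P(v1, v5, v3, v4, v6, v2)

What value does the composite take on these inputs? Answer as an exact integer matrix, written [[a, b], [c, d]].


(v1 ⋆ v5) = [[2, -2], [4, 2]]
(v3 ⋆ v4) = [[8, -6], [-6, 4]]
((v1 ⋆ v5) ⋆ (v3 ⋆ v4)) = [[28, -20], [20, -16]]
(v6 ⋆ v2) = [[-2, 2], [0, 1]]
(((v1 ⋆ v5) ⋆ (v3 ⋆ v4)) ⋆ (v6 ⋆ v2)) = [[-56, 36], [-40, 24]]

[[-56, 36], [-40, 24]]


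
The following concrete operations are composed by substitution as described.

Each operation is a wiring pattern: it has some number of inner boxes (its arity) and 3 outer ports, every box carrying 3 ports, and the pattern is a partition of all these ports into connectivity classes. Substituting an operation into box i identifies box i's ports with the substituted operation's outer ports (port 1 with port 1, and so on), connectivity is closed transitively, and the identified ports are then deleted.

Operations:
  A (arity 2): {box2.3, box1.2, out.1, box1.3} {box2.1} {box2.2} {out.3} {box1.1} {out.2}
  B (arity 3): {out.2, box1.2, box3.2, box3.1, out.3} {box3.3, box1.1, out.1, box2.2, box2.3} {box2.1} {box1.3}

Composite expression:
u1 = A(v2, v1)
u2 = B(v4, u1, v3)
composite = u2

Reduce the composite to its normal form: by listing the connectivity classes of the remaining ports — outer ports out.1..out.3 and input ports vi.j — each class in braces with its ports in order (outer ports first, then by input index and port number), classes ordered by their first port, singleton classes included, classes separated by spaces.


{out.1, v3.3, v4.1} {out.2, out.3, v3.1, v3.2, v4.2} {v1.1} {v1.2} {v1.3, v2.2, v2.3} {v2.1} {v4.3}

After gluing at B, chains via deleted ports link the v-ports.
A over (v2, v1) gives {out.1, v1.3, v2.2, v2.3} {out.2} {out.3} {v1.1} {v1.2} {v2.1}, out.j being that stage's outer ports
B over (v4, v2, v1, v3) gives {out.1, v3.3, v4.1} {out.2, out.3, v3.1, v3.2, v4.2} {v1.1} {v1.2} {v1.3, v2.2, v2.3} {v2.1} {v4.3}, out.j being that stage's outer ports


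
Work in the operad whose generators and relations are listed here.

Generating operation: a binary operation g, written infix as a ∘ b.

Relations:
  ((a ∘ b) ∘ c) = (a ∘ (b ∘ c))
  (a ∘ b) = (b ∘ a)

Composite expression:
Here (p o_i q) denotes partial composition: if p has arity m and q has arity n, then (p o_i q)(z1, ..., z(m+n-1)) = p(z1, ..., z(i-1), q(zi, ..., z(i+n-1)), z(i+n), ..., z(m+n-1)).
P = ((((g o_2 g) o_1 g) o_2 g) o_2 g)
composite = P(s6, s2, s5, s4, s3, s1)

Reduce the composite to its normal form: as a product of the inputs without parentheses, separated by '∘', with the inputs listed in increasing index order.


Key point: g commutes, so take the s-inputs in any fixed order.
(s2 ∘ s5) unparenthesizes to s2 ∘ s5
((s2 ∘ s5) ∘ s4) unparenthesizes to s2 ∘ s5 ∘ s4
(s6 ∘ ((s2 ∘ s5) ∘ s4)) unparenthesizes to s6 ∘ s2 ∘ s5 ∘ s4
(s3 ∘ s1) unparenthesizes to s3 ∘ s1
((s6 ∘ ((s2 ∘ s5) ∘ s4)) ∘ (s3 ∘ s1)) unparenthesizes to s6 ∘ s2 ∘ s5 ∘ s4 ∘ s3 ∘ s1
the factors in increasing index order: s1 ∘ s2 ∘ s3 ∘ s4 ∘ s5 ∘ s6

s1 ∘ s2 ∘ s3 ∘ s4 ∘ s5 ∘ s6


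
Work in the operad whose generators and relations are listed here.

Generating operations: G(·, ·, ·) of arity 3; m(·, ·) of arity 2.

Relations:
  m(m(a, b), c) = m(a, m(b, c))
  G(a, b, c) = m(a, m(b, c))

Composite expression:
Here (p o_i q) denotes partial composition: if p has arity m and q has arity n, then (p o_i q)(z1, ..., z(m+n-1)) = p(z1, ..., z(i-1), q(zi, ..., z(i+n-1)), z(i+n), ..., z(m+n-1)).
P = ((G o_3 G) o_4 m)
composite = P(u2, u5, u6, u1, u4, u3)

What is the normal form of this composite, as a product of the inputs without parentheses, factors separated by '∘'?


u2 ∘ u5 ∘ u6 ∘ u1 ∘ u4 ∘ u3

All parenthesizations of G agree; list the u-inputs left to right.
m(u1, u4) reduces to u1 ∘ u4
G(u6, m(u1, u4), u3) reduces to u6 ∘ u1 ∘ u4 ∘ u3
G(u2, u5, G(u6, m(u1, u4), u3)) reduces to u2 ∘ u5 ∘ u6 ∘ u1 ∘ u4 ∘ u3


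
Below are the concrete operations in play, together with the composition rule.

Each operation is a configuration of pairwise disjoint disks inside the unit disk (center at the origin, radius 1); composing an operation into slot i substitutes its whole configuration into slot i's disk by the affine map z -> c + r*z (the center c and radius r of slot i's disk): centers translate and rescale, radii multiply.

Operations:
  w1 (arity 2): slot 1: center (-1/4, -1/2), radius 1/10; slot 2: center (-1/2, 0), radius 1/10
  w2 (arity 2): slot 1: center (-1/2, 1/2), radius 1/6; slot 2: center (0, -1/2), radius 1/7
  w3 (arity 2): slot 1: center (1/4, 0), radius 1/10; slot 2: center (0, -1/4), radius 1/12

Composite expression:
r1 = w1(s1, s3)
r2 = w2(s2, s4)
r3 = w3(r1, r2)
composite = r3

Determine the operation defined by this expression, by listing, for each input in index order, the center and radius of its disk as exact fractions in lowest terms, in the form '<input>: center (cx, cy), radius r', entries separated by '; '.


Follow each s-input down from w3: c' goes to c + r*c', radius to r*r'.
s1: after 2 affine steps, its disk has center (9/40, -1/20), radius 1/100
s3: after 2 affine steps, its disk has center (1/5, 0), radius 1/100
s2: after 2 affine steps, its disk has center (-1/24, -5/24), radius 1/72
s4: after 2 affine steps, its disk has center (0, -7/24), radius 1/84

s1: center (9/40, -1/20), radius 1/100; s2: center (-1/24, -5/24), radius 1/72; s3: center (1/5, 0), radius 1/100; s4: center (0, -7/24), radius 1/84


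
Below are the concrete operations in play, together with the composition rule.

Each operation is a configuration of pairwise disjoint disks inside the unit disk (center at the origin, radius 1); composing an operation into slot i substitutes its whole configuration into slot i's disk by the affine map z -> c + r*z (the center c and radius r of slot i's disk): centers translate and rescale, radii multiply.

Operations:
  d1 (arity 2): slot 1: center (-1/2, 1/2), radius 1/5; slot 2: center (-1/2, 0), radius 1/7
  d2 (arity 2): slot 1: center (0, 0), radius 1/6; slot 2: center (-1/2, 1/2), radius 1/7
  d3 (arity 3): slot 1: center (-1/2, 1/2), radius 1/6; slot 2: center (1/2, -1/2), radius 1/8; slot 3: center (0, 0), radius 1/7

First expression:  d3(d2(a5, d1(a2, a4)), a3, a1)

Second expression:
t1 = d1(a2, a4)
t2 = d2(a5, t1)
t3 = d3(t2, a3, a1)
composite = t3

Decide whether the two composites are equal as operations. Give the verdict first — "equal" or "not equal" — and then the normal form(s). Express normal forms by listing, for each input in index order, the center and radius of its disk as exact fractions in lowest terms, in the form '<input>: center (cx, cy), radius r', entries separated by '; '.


equal; the common form is a1: center (0, 0), radius 1/7; a2: center (-25/42, 25/42), radius 1/210; a3: center (1/2, -1/2), radius 1/8; a4: center (-25/42, 7/12), radius 1/294; a5: center (-1/2, 1/2), radius 1/36

The first expression, normalized: a1: center (0, 0), radius 1/7; a2: center (-25/42, 25/42), radius 1/210; a3: center (1/2, -1/2), radius 1/8; a4: center (-25/42, 7/12), radius 1/294; a5: center (-1/2, 1/2), radius 1/36
The second expression, normalized: a1: center (0, 0), radius 1/7; a2: center (-25/42, 25/42), radius 1/210; a3: center (1/2, -1/2), radius 1/8; a4: center (-25/42, 7/12), radius 1/294; a5: center (-1/2, 1/2), radius 1/36
Same normal form: equal.


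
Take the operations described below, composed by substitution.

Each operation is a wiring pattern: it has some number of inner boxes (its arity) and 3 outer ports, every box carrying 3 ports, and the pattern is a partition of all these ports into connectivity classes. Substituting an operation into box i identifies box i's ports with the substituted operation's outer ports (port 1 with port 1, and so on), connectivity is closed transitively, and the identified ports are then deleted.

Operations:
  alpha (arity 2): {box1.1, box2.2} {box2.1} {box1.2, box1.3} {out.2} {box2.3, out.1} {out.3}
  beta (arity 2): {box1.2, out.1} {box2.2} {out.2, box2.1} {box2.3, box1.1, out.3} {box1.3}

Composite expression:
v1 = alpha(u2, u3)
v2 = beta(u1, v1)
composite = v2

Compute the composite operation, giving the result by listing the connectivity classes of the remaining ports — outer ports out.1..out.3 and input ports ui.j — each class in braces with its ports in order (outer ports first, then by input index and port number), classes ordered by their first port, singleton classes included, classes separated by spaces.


Substituting into beta glues patterns; closure does the rest.
alpha over (u2, u3) gives {out.1, u3.3} {out.2} {out.3} {u2.1, u3.2} {u2.2, u2.3} {u3.1}, out.j being that stage's outer ports
beta over (u1, u2, u3) gives {out.1, u1.2} {out.2, u3.3} {out.3, u1.1} {u1.3} {u2.1, u3.2} {u2.2, u2.3} {u3.1}, out.j being that stage's outer ports

{out.1, u1.2} {out.2, u3.3} {out.3, u1.1} {u1.3} {u2.1, u3.2} {u2.2, u2.3} {u3.1}


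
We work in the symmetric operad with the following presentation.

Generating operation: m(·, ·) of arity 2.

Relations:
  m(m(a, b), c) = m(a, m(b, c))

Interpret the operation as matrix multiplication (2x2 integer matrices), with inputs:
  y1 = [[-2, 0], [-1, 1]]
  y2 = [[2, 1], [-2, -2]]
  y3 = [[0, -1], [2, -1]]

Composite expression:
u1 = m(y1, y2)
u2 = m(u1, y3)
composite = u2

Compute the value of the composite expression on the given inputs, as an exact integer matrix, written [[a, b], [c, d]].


m(y1, y2) = [[-4, -2], [-4, -3]]
m(m(y1, y2), y3) = [[-4, 6], [-6, 7]]

[[-4, 6], [-6, 7]]


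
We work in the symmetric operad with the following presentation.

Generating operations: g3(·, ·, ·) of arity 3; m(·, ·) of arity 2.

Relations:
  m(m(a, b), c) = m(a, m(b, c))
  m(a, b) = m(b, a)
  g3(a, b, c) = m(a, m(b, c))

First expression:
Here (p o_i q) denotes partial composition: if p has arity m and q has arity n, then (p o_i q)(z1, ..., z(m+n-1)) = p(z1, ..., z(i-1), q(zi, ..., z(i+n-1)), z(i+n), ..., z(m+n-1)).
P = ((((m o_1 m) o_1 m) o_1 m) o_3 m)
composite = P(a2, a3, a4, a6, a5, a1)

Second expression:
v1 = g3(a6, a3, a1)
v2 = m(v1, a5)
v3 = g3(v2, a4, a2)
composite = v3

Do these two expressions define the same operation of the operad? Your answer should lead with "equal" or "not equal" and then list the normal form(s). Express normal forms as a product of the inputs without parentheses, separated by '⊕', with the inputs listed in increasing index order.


In normal form, the first expression is a1 ⊕ a2 ⊕ a3 ⊕ a4 ⊕ a5 ⊕ a6
In normal form, the second expression is a1 ⊕ a2 ⊕ a3 ⊕ a4 ⊕ a5 ⊕ a6
The normal forms match — equal.

equal: each reduces to a1 ⊕ a2 ⊕ a3 ⊕ a4 ⊕ a5 ⊕ a6
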